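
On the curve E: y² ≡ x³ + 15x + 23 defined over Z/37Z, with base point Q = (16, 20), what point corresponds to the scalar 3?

(19, 27)

Repeated addition: build up to 3Q.
2Q: tangent at (16, 20): λ = (3·16² + 15)/(2·20) ≡ 6/3. 3⁻¹ ≡ 25 (mod 37), so λ ≡ 6·25 ≡ 2.
  x = λ² - 16 - 16 = 4 - 32 ≡ 9; y = λ·(16 - 9) - 20 ≡ 31. → (9, 31)
3Q: (9, 31) + (16, 20). λ = (20 - 31)/(16 - 9) ≡ 26/7 mod 37. 7⁻¹ ≡ 16 (mod 37) since 7·16 = 112 ≡ 1, so λ ≡ 9.
  x = λ² - 9 - 16 = 81 - 25 ≡ 19; y = λ·(9 - 19) - 31 ≡ 27. → (19, 27)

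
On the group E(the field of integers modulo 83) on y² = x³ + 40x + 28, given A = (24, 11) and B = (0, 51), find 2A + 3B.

First 2A:
Repeated addition: build up to 2A.
2A: tangent at (24, 11): λ = (3·24² + 40)/(2·11) ≡ 25/22. 22⁻¹ ≡ 34 (mod 83) since 22·34 = 748 ≡ 1, so λ ≡ 25·34 ≡ 20.
  x = λ² - 24 - 24 = 400 - 48 ≡ 20; y = λ·(24 - 20) - 11 ≡ 69. → (20, 69)
2A = (20, 69).
Next 3B:
Repeated addition: build up to 3B.
2B: tangent at (0, 51): λ = (3·0² + 40)/(2·51) ≡ 40/19. 19⁻¹ ≡ 35 (mod 83) since 19·35 = 665 ≡ 1, so λ ≡ 40·35 ≡ 72.
  x = λ² - 0 - 0 = 5184 - 0 ≡ 38; y = λ·(0 - 38) - 51 ≡ 35. → (38, 35)
3B: (38, 35) + (0, 51). λ = (51 - 35)/(0 - 38) ≡ 16/45 mod 83. 45⁻¹ ≡ 24 (mod 83) since 45·24 = 1080 ≡ 1, so λ ≡ 52.
  x = λ² - 38 - 0 = 2704 - 38 ≡ 10; y = λ·(38 - 10) - 35 ≡ 10. → (10, 10)
3B = (10, 10).
Finally 2A + 3B:
(20, 69) + (10, 10). λ = (10 - 69)/(10 - 20) ≡ 24/73 mod 83. 73⁻¹ ≡ 58 (mod 83), so λ ≡ 64.
  x = λ² - 20 - 10 = 4096 - 30 ≡ 82; y = λ·(20 - 82) - 69 ≡ 30. → (82, 30)

(82, 30)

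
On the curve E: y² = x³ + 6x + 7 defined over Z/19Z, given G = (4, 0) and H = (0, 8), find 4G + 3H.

(0, 11)

First 4G:
Repeated addition: build up to 4G.
2G: (4, 0) + (4, 0): same x and y₁ ≡ -y₂, so the sum is O.
3G: O + (4, 0) = (4, 0) (identity).
4G: (4, 0) + (4, 0): same x and y₁ ≡ -y₂, so the sum is O.
4G = O.
Next 3H:
Repeated addition: build up to 3H.
2H: tangent at (0, 8): λ = (3·0² + 6)/(2·8) ≡ 6/16. 16⁻¹ ≡ 6 (mod 19), so λ ≡ 6·6 ≡ 17.
  x = λ² - 0 - 0 = 289 - 0 ≡ 4; y = λ·(0 - 4) - 8 ≡ 0. → (4, 0)
3H: (4, 0) + (0, 8). λ = (8 - 0)/(0 - 4) ≡ 8/15 mod 19. 15⁻¹ ≡ 14 (mod 19), so λ ≡ 17.
  x = λ² - 4 - 0 = 289 - 4 ≡ 0; y = λ·(4 - 0) - 0 ≡ 11. → (0, 11)
3H = (0, 11).
Finally 4G + 3H:
O + (0, 11) = (0, 11) (identity).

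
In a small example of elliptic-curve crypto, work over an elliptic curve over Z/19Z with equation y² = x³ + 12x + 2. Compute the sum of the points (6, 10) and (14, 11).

(10, 18)

(6, 10) + (14, 11). λ = (11 - 10)/(14 - 6) ≡ 1/8 mod 19. 8⁻¹ ≡ 12 (mod 19), so λ ≡ 12.
  x = λ² - 6 - 14 = 144 - 20 ≡ 10; y = λ·(6 - 10) - 10 ≡ 18. → (10, 18)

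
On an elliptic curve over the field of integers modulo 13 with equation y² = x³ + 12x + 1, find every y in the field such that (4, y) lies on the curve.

3, 10

x³ + 12x + 1 = 113 ≡ 9 (mod 13).
Square roots of 9 mod 13: 3 and 10 (since 3² = 9 ≡ 9).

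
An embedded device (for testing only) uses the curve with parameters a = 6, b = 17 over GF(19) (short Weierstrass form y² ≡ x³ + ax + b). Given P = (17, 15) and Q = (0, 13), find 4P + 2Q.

(1, 9)

First 4P:
Repeated addition: build up to 4P.
2P: tangent at (17, 15): λ = (3·17² + 6)/(2·15) ≡ 18/11. 11⁻¹ ≡ 7 (mod 19) since 11·7 = 77 ≡ 1, so λ ≡ 18·7 ≡ 12.
  x = λ² - 17 - 17 = 144 - 34 ≡ 15; y = λ·(17 - 15) - 15 ≡ 9. → (15, 9)
3P: (15, 9) + (17, 15). λ = (15 - 9)/(17 - 15) ≡ 6/2 mod 19. 2⁻¹ ≡ 10 (mod 19), so λ ≡ 3.
  x = λ² - 15 - 17 = 9 - 32 ≡ 15; y = λ·(15 - 15) - 9 ≡ 10. → (15, 10)
4P: (15, 10) + (17, 15). λ = (15 - 10)/(17 - 15) ≡ 5/2 mod 19. 2⁻¹ ≡ 10 (mod 19), so λ ≡ 12.
  x = λ² - 15 - 17 = 144 - 32 ≡ 17; y = λ·(15 - 17) - 10 ≡ 4. → (17, 4)
4P = (17, 4).
Next 2Q:
Repeated addition: build up to 2Q.
2Q: tangent at (0, 13): λ = (3·0² + 6)/(2·13) ≡ 6/7. 7⁻¹ ≡ 11 (mod 19), so λ ≡ 6·11 ≡ 9.
  x = λ² - 0 - 0 = 81 - 0 ≡ 5; y = λ·(0 - 5) - 13 ≡ 18. → (5, 18)
2Q = (5, 18).
Finally 4P + 2Q:
(17, 4) + (5, 18). λ = (18 - 4)/(5 - 17) ≡ 14/7 mod 19. 7⁻¹ ≡ 11 (mod 19), so λ ≡ 2.
  x = λ² - 17 - 5 = 4 - 22 ≡ 1; y = λ·(17 - 1) - 4 ≡ 9. → (1, 9)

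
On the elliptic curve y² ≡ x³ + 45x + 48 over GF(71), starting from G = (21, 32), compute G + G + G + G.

(49, 57)

Double-and-add on 4 = (100)₂. Start with G = (21, 32) for the leading 1-bit.
double: tangent at (21, 32): λ = (3·21² + 45)/(2·32) ≡ 19/64. 64⁻¹ ≡ 10 (mod 71), so λ ≡ 19·10 ≡ 48.
  x = λ² - 21 - 21 = 2304 - 42 ≡ 61; y = λ·(21 - 61) - 32 ≡ 36. → (61, 36)
double: tangent at (61, 36): λ = (3·61² + 45)/(2·36) ≡ 61/1. 1⁻¹ ≡ 1 (mod 71), so λ ≡ 61·1 ≡ 61.
  x = λ² - 61 - 61 = 3721 - 122 ≡ 49; y = λ·(61 - 49) - 36 ≡ 57. → (49, 57)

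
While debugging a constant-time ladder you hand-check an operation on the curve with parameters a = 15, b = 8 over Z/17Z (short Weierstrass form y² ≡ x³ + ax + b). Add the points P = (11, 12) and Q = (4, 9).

(6, 12)

(11, 12) + (4, 9). λ = (9 - 12)/(4 - 11) ≡ 14/10 mod 17. 10⁻¹ ≡ 12 (mod 17), so λ ≡ 15.
  x = λ² - 11 - 4 = 225 - 15 ≡ 6; y = λ·(11 - 6) - 12 ≡ 12. → (6, 12)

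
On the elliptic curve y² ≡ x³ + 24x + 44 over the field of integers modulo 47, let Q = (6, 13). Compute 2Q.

tangent at (6, 13): λ = (3·6² + 24)/(2·13) ≡ 38/26. 26⁻¹ ≡ 38 (mod 47) since 26·38 = 988 ≡ 1, so λ ≡ 38·38 ≡ 34.
  x = λ² - 6 - 6 = 1156 - 12 ≡ 16; y = λ·(6 - 16) - 13 ≡ 23. → (16, 23)

(16, 23)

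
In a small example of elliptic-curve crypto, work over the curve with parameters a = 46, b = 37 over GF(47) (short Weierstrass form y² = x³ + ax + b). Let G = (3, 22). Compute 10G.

Double-and-add on 10 = (1010)₂. Start with G = (3, 22) for the leading 1-bit.
double: tangent at (3, 22): λ = (3·3² + 46)/(2·22) ≡ 26/44. 44⁻¹ ≡ 31 (mod 47), so λ ≡ 26·31 ≡ 7.
  x = λ² - 3 - 3 = 49 - 6 ≡ 43; y = λ·(3 - 43) - 22 ≡ 27. → (43, 27)
double: tangent at (43, 27): λ = (3·43² + 46)/(2·27) ≡ 0/7. 7⁻¹ ≡ 27 (mod 47), so λ ≡ 0·27 ≡ 0.
  x = λ² - 43 - 43 = 0 - 86 ≡ 8; y = λ·(43 - 8) - 27 ≡ 20. → (8, 20)
add G: (8, 20) + (3, 22). λ = (22 - 20)/(3 - 8) ≡ 2/42 mod 47. 42⁻¹ ≡ 28 (mod 47) since 42·28 = 1176 ≡ 1, so λ ≡ 9.
  x = λ² - 8 - 3 = 81 - 11 ≡ 23; y = λ·(8 - 23) - 20 ≡ 33. → (23, 33)
double: tangent at (23, 33): λ = (3·23² + 46)/(2·33) ≡ 35/19. 19⁻¹ ≡ 5 (mod 47) since 19·5 = 95 ≡ 1, so λ ≡ 35·5 ≡ 34.
  x = λ² - 23 - 23 = 1156 - 46 ≡ 29; y = λ·(23 - 29) - 33 ≡ 45. → (29, 45)

(29, 45)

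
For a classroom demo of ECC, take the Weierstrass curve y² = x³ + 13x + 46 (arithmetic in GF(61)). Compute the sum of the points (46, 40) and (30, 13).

(0, 30)

(46, 40) + (30, 13). λ = (13 - 40)/(30 - 46) ≡ 34/45 mod 61. 45⁻¹ ≡ 19 (mod 61) since 45·19 = 855 ≡ 1, so λ ≡ 36.
  x = λ² - 46 - 30 = 1296 - 76 ≡ 0; y = λ·(46 - 0) - 40 ≡ 30. → (0, 30)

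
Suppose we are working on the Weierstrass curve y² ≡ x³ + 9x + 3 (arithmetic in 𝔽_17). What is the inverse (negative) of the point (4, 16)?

(4, 1)

-(4, 16) = (4, -16 mod 17) = (4, 1).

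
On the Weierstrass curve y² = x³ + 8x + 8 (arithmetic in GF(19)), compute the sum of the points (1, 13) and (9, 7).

(1, 13) + (9, 7). λ = (7 - 13)/(9 - 1) ≡ 13/8 mod 19. 8⁻¹ ≡ 12 (mod 19) since 8·12 = 96 ≡ 1, so λ ≡ 4.
  x = λ² - 1 - 9 = 16 - 10 ≡ 6; y = λ·(1 - 6) - 13 ≡ 5. → (6, 5)

(6, 5)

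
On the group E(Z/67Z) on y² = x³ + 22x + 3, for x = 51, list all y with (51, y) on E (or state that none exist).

x³ + 22x + 3 = 133776 ≡ 44 (mod 67).
44 is a non-residue mod 67; no y exists.

none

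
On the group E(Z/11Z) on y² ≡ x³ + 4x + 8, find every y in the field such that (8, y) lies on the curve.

x³ + 4x + 8 = 552 ≡ 2 (mod 11).
2 is a non-residue mod 11; no y exists.

none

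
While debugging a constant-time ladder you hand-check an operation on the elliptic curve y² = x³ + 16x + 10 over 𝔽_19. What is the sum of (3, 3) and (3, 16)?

The two points share x = 3 and their y-coordinates satisfy 3 + 16 ≡ 0 (mod 19), so they are inverses. Their sum is ∞.

O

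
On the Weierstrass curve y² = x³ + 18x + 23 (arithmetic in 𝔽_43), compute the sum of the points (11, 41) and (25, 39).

(0, 25)

(11, 41) + (25, 39). λ = (39 - 41)/(25 - 11) ≡ 41/14 mod 43. 14⁻¹ ≡ 40 (mod 43) since 14·40 = 560 ≡ 1, so λ ≡ 6.
  x = λ² - 11 - 25 = 36 - 36 ≡ 0; y = λ·(11 - 0) - 41 ≡ 25. → (0, 25)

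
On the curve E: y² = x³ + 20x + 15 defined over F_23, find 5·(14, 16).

(6, 11)

Write Q = (14, 16).
Repeated addition: build up to 5Q.
2Q: tangent at (14, 16): λ = (3·14² + 20)/(2·16) ≡ 10/9. 9⁻¹ ≡ 18 (mod 23), so λ ≡ 10·18 ≡ 19.
  x = λ² - 14 - 14 = 361 - 28 ≡ 11; y = λ·(14 - 11) - 16 ≡ 18. → (11, 18)
3Q: (11, 18) + (14, 16). λ = (16 - 18)/(14 - 11) ≡ 21/3 mod 23. 3⁻¹ ≡ 8 (mod 23), so λ ≡ 7.
  x = λ² - 11 - 14 = 49 - 25 ≡ 1; y = λ·(11 - 1) - 18 ≡ 6. → (1, 6)
4Q: (1, 6) + (14, 16). λ = (16 - 6)/(14 - 1) ≡ 10/13 mod 23. 13⁻¹ ≡ 16 (mod 23), so λ ≡ 22.
  x = λ² - 1 - 14 = 484 - 15 ≡ 9; y = λ·(1 - 9) - 6 ≡ 2. → (9, 2)
5Q: (9, 2) + (14, 16). λ = (16 - 2)/(14 - 9) ≡ 14/5 mod 23. 5⁻¹ ≡ 14 (mod 23), so λ ≡ 12.
  x = λ² - 9 - 14 = 144 - 23 ≡ 6; y = λ·(9 - 6) - 2 ≡ 11. → (6, 11)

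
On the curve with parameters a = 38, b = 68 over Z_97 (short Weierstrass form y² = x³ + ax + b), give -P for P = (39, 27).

(39, 70)

-(39, 27) = (39, -27 mod 97) = (39, 70).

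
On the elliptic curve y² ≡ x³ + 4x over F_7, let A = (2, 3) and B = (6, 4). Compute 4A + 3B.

First 4A:
Double-and-add on 4 = (100)₂. Start with A = (2, 3) for the leading 1-bit.
double: tangent at (2, 3): λ = (3·2² + 4)/(2·3) ≡ 2/6. 6⁻¹ ≡ 6 (mod 7), so λ ≡ 2·6 ≡ 5.
  x = λ² - 2 - 2 = 25 - 4 ≡ 0; y = λ·(2 - 0) - 3 ≡ 0. → (0, 0)
double: (0, 0) + (0, 0): same x and y₁ ≡ -y₂, so the sum is ∞.
4A = ∞.
Next 3B:
Repeated addition: build up to 3B.
2B: tangent at (6, 4): λ = (3·6² + 4)/(2·4) ≡ 0/1. 1⁻¹ ≡ 1 (mod 7) since 1·1 = 1 ≡ 1, so λ ≡ 0·1 ≡ 0.
  x = λ² - 6 - 6 = 0 - 12 ≡ 2; y = λ·(6 - 2) - 4 ≡ 3. → (2, 3)
3B: (2, 3) + (6, 4). λ = (4 - 3)/(6 - 2) ≡ 1/4 mod 7. 4⁻¹ ≡ 2 (mod 7) since 4·2 = 8 ≡ 1, so λ ≡ 2.
  x = λ² - 2 - 6 = 4 - 8 ≡ 3; y = λ·(2 - 3) - 3 ≡ 2. → (3, 2)
3B = (3, 2).
Finally 4A + 3B:
∞ + (3, 2) = (3, 2) (identity).

(3, 2)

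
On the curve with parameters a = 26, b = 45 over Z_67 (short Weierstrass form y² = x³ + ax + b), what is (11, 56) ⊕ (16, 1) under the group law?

(11, 56) + (16, 1). λ = (1 - 56)/(16 - 11) ≡ 12/5 mod 67. 5⁻¹ ≡ 27 (mod 67), so λ ≡ 56.
  x = λ² - 11 - 16 = 3136 - 27 ≡ 27; y = λ·(11 - 27) - 56 ≡ 53. → (27, 53)

(27, 53)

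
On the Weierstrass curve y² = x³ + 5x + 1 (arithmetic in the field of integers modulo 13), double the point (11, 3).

tangent at (11, 3): λ = (3·11² + 5)/(2·3) ≡ 4/6. 6⁻¹ ≡ 11 (mod 13) since 6·11 = 66 ≡ 1, so λ ≡ 4·11 ≡ 5.
  x = λ² - 11 - 11 = 25 - 22 ≡ 3; y = λ·(11 - 3) - 3 ≡ 11. → (3, 11)

(3, 11)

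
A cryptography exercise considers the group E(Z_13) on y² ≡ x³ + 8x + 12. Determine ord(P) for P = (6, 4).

8

2P: tangent at (6, 4): λ = (3·6² + 8)/(2·4) ≡ 12/8. 8⁻¹ ≡ 5 (mod 13), so λ ≡ 12·5 ≡ 8.
  x = λ² - 6 - 6 = 64 - 12 ≡ 0; y = λ·(6 - 0) - 4 ≡ 5. → (0, 5)
3P: (0, 5) + (6, 4). λ = (4 - 5)/(6 - 0) ≡ 12/6 mod 13. 6⁻¹ ≡ 11 (mod 13), so λ ≡ 2.
  x = λ² - 0 - 6 = 4 - 6 ≡ 11; y = λ·(0 - 11) - 5 ≡ 12. → (11, 12)
4P: (11, 12) + (6, 4). λ = (4 - 12)/(6 - 11) ≡ 5/8 mod 13. 8⁻¹ ≡ 5 (mod 13), so λ ≡ 12.
  x = λ² - 11 - 6 = 144 - 17 ≡ 10; y = λ·(11 - 10) - 12 ≡ 0. → (10, 0)
5P: (10, 0) + (6, 4). λ = (4 - 0)/(6 - 10) ≡ 4/9 mod 13. 9⁻¹ ≡ 3 (mod 13) since 9·3 = 27 ≡ 1, so λ ≡ 12.
  x = λ² - 10 - 6 = 144 - 16 ≡ 11; y = λ·(10 - 11) - 0 ≡ 1. → (11, 1)
6P: (11, 1) + (6, 4). λ = (4 - 1)/(6 - 11) ≡ 3/8 mod 13. 8⁻¹ ≡ 5 (mod 13) since 8·5 = 40 ≡ 1, so λ ≡ 2.
  x = λ² - 11 - 6 = 4 - 17 ≡ 0; y = λ·(11 - 0) - 1 ≡ 8. → (0, 8)
7P: (0, 8) + (6, 4). λ = (4 - 8)/(6 - 0) ≡ 9/6 mod 13. 6⁻¹ ≡ 11 (mod 13) since 6·11 = 66 ≡ 1, so λ ≡ 8.
  x = λ² - 0 - 6 = 64 - 6 ≡ 6; y = λ·(0 - 6) - 8 ≡ 9. → (6, 9)
8P: (6, 9) + (6, 4): same x and y₁ ≡ -y₂, so the sum is O.
8P = O, so the order is 8.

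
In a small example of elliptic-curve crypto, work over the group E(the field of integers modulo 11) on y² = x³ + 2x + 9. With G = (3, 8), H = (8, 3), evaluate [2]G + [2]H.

First 2G:
Repeated addition: build up to 2G.
2G: tangent at (3, 8): λ = (3·3² + 2)/(2·8) ≡ 7/5. 5⁻¹ ≡ 9 (mod 11), so λ ≡ 7·9 ≡ 8.
  x = λ² - 3 - 3 = 64 - 6 ≡ 3; y = λ·(3 - 3) - 8 ≡ 3. → (3, 3)
2G = (3, 3).
Next 2H:
Repeated addition: build up to 2H.
2H: tangent at (8, 3): λ = (3·8² + 2)/(2·3) ≡ 7/6. 6⁻¹ ≡ 2 (mod 11), so λ ≡ 7·2 ≡ 3.
  x = λ² - 8 - 8 = 9 - 16 ≡ 4; y = λ·(8 - 4) - 3 ≡ 9. → (4, 9)
2H = (4, 9).
Finally 2G + 2H:
(3, 3) + (4, 9). λ = (9 - 3)/(4 - 3) ≡ 6/1 mod 11. 1⁻¹ ≡ 1 (mod 11) since 1·1 = 1 ≡ 1, so λ ≡ 6.
  x = λ² - 3 - 4 = 36 - 7 ≡ 7; y = λ·(3 - 7) - 3 ≡ 6. → (7, 6)

(7, 6)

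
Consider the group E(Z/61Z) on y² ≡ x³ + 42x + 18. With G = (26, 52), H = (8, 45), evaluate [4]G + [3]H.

(3, 54)

First 4G:
Double-and-add on 4 = (100)₂. Start with G = (26, 52) for the leading 1-bit.
double: tangent at (26, 52): λ = (3·26² + 42)/(2·52) ≡ 57/43. 43⁻¹ ≡ 44 (mod 61) since 43·44 = 1892 ≡ 1, so λ ≡ 57·44 ≡ 7.
  x = λ² - 26 - 26 = 49 - 52 ≡ 58; y = λ·(26 - 58) - 52 ≡ 29. → (58, 29)
double: tangent at (58, 29): λ = (3·58² + 42)/(2·29) ≡ 8/58. 58⁻¹ ≡ 20 (mod 61) since 58·20 = 1160 ≡ 1, so λ ≡ 8·20 ≡ 38.
  x = λ² - 58 - 58 = 1444 - 116 ≡ 47; y = λ·(58 - 47) - 29 ≡ 23. → (47, 23)
4G = (47, 23).
Next 3H:
Repeated addition: build up to 3H.
2H: tangent at (8, 45): λ = (3·8² + 42)/(2·45) ≡ 51/29. 29⁻¹ ≡ 40 (mod 61), so λ ≡ 51·40 ≡ 27.
  x = λ² - 8 - 8 = 729 - 16 ≡ 42; y = λ·(8 - 42) - 45 ≡ 13. → (42, 13)
3H: (42, 13) + (8, 45). λ = (45 - 13)/(8 - 42) ≡ 32/27 mod 61. 27⁻¹ ≡ 52 (mod 61) since 27·52 = 1404 ≡ 1, so λ ≡ 17.
  x = λ² - 42 - 8 = 289 - 50 ≡ 56; y = λ·(42 - 56) - 13 ≡ 54. → (56, 54)
3H = (56, 54).
Finally 4G + 3H:
(47, 23) + (56, 54). λ = (54 - 23)/(56 - 47) ≡ 31/9 mod 61. 9⁻¹ ≡ 34 (mod 61) since 9·34 = 306 ≡ 1, so λ ≡ 17.
  x = λ² - 47 - 56 = 289 - 103 ≡ 3; y = λ·(47 - 3) - 23 ≡ 54. → (3, 54)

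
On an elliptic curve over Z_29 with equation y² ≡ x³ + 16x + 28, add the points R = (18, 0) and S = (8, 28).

(18, 0) + (8, 28). λ = (28 - 0)/(8 - 18) ≡ 28/19 mod 29. 19⁻¹ ≡ 26 (mod 29) since 19·26 = 494 ≡ 1, so λ ≡ 3.
  x = λ² - 18 - 8 = 9 - 26 ≡ 12; y = λ·(18 - 12) - 0 ≡ 18. → (12, 18)

(12, 18)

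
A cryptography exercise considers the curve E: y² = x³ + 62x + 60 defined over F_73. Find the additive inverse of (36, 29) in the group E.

(36, 44)

-(36, 29) = (36, -29 mod 73) = (36, 44).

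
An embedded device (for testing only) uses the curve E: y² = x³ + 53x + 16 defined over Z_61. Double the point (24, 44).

(26, 50)

tangent at (24, 44): λ = (3·24² + 53)/(2·44) ≡ 12/27. 27⁻¹ ≡ 52 (mod 61), so λ ≡ 12·52 ≡ 14.
  x = λ² - 24 - 24 = 196 - 48 ≡ 26; y = λ·(24 - 26) - 44 ≡ 50. → (26, 50)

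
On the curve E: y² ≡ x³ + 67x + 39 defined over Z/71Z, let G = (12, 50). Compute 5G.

Double-and-add on 5 = (101)₂. Start with G = (12, 50) for the leading 1-bit.
double: tangent at (12, 50): λ = (3·12² + 67)/(2·50) ≡ 2/29. 29⁻¹ ≡ 49 (mod 71), so λ ≡ 2·49 ≡ 27.
  x = λ² - 12 - 12 = 729 - 24 ≡ 66; y = λ·(12 - 66) - 50 ≡ 54. → (66, 54)
double: tangent at (66, 54): λ = (3·66² + 67)/(2·54) ≡ 0/37. 37⁻¹ ≡ 48 (mod 71), so λ ≡ 0·48 ≡ 0.
  x = λ² - 66 - 66 = 0 - 132 ≡ 10; y = λ·(66 - 10) - 54 ≡ 17. → (10, 17)
add G: (10, 17) + (12, 50). λ = (50 - 17)/(12 - 10) ≡ 33/2 mod 71. 2⁻¹ ≡ 36 (mod 71) since 2·36 = 72 ≡ 1, so λ ≡ 52.
  x = λ² - 10 - 12 = 2704 - 22 ≡ 55; y = λ·(10 - 55) - 17 ≡ 57. → (55, 57)

(55, 57)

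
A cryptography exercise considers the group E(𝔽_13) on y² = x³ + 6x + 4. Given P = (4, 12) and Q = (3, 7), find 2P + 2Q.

(7, 8)

First 2P:
Repeated addition: build up to 2P.
2P: tangent at (4, 12): λ = (3·4² + 6)/(2·12) ≡ 2/11. 11⁻¹ ≡ 6 (mod 13) since 11·6 = 66 ≡ 1, so λ ≡ 2·6 ≡ 12.
  x = λ² - 4 - 4 = 144 - 8 ≡ 6; y = λ·(4 - 6) - 12 ≡ 3. → (6, 3)
2P = (6, 3).
Next 2Q:
Repeated addition: build up to 2Q.
2Q: tangent at (3, 7): λ = (3·3² + 6)/(2·7) ≡ 7/1. 1⁻¹ ≡ 1 (mod 13), so λ ≡ 7·1 ≡ 7.
  x = λ² - 3 - 3 = 49 - 6 ≡ 4; y = λ·(3 - 4) - 7 ≡ 12. → (4, 12)
2Q = (4, 12).
Finally 2P + 2Q:
(6, 3) + (4, 12). λ = (12 - 3)/(4 - 6) ≡ 9/11 mod 13. 11⁻¹ ≡ 6 (mod 13), so λ ≡ 2.
  x = λ² - 6 - 4 = 4 - 10 ≡ 7; y = λ·(6 - 7) - 3 ≡ 8. → (7, 8)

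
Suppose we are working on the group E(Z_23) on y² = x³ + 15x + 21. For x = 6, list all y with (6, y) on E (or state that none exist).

x³ + 15x + 21 = 327 ≡ 5 (mod 23).
5 is a non-residue mod 23; no y exists.

none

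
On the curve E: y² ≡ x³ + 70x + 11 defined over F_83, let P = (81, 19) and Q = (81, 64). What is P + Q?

O

The two points share x = 81 and their y-coordinates satisfy 19 + 64 ≡ 0 (mod 83), so they are inverses. Their sum is O.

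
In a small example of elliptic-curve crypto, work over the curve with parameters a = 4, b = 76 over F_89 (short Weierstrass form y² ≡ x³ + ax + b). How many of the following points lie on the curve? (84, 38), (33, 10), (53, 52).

(84, 38): 38² ≡ 20, rhs ≡ 20 → on.
(33, 10): 10² ≡ 11, rhs ≡ 11 → on.
(53, 52): 52² ≡ 34, rhs ≡ 1 → off.

2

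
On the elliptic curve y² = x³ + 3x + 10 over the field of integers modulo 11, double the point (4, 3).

(1, 6)

tangent at (4, 3): λ = (3·4² + 3)/(2·3) ≡ 7/6. 6⁻¹ ≡ 2 (mod 11), so λ ≡ 7·2 ≡ 3.
  x = λ² - 4 - 4 = 9 - 8 ≡ 1; y = λ·(4 - 1) - 3 ≡ 6. → (1, 6)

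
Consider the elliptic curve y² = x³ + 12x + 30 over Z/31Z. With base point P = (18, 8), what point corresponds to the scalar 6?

Double-and-add on 6 = (110)₂. Start with P = (18, 8) for the leading 1-bit.
double: tangent at (18, 8): λ = (3·18² + 12)/(2·8) ≡ 23/16. 16⁻¹ ≡ 2 (mod 31), so λ ≡ 23·2 ≡ 15.
  x = λ² - 18 - 18 = 225 - 36 ≡ 3; y = λ·(18 - 3) - 8 ≡ 0. → (3, 0)
add P: (3, 0) + (18, 8). λ = (8 - 0)/(18 - 3) ≡ 8/15 mod 31. 15⁻¹ ≡ 29 (mod 31), so λ ≡ 15.
  x = λ² - 3 - 18 = 225 - 21 ≡ 18; y = λ·(3 - 18) - 0 ≡ 23. → (18, 23)
double: tangent at (18, 23): λ = (3·18² + 12)/(2·23) ≡ 23/15. 15⁻¹ ≡ 29 (mod 31), so λ ≡ 23·29 ≡ 16.
  x = λ² - 18 - 18 = 256 - 36 ≡ 3; y = λ·(18 - 3) - 23 ≡ 0. → (3, 0)

(3, 0)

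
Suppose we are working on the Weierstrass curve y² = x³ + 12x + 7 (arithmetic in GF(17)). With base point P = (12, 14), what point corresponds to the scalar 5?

Repeated addition: build up to 5P.
2P: tangent at (12, 14): λ = (3·12² + 12)/(2·14) ≡ 2/11. 11⁻¹ ≡ 14 (mod 17), so λ ≡ 2·14 ≡ 11.
  x = λ² - 12 - 12 = 121 - 24 ≡ 12; y = λ·(12 - 12) - 14 ≡ 3. → (12, 3)
3P: (12, 3) + (12, 14): same x and y₁ ≡ -y₂, so the sum is O.
4P: O + (12, 14) = (12, 14) (identity).
5P: tangent at (12, 14): λ = (3·12² + 12)/(2·14) ≡ 2/11. 11⁻¹ ≡ 14 (mod 17), so λ ≡ 2·14 ≡ 11.
  x = λ² - 12 - 12 = 121 - 24 ≡ 12; y = λ·(12 - 12) - 14 ≡ 3. → (12, 3)

(12, 3)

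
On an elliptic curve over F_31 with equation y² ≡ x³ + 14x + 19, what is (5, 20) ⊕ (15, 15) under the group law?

(19, 18)

(5, 20) + (15, 15). λ = (15 - 20)/(15 - 5) ≡ 26/10 mod 31. 10⁻¹ ≡ 28 (mod 31) since 10·28 = 280 ≡ 1, so λ ≡ 15.
  x = λ² - 5 - 15 = 225 - 20 ≡ 19; y = λ·(5 - 19) - 20 ≡ 18. → (19, 18)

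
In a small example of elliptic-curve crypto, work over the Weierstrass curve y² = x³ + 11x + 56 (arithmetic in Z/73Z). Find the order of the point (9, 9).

10

2P: tangent at (9, 9): λ = (3·9² + 11)/(2·9) ≡ 35/18. 18⁻¹ ≡ 69 (mod 73) since 18·69 = 1242 ≡ 1, so λ ≡ 35·69 ≡ 6.
  x = λ² - 9 - 9 = 36 - 18 ≡ 18; y = λ·(9 - 18) - 9 ≡ 10. → (18, 10)
3P: (18, 10) + (9, 9). λ = (9 - 10)/(9 - 18) ≡ 72/64 mod 73. 64⁻¹ ≡ 8 (mod 73), so λ ≡ 65.
  x = λ² - 18 - 9 = 4225 - 27 ≡ 37; y = λ·(18 - 37) - 10 ≡ 69. → (37, 69)
4P: (37, 69) + (9, 9). λ = (9 - 69)/(9 - 37) ≡ 13/45 mod 73. 45⁻¹ ≡ 13 (mod 73) since 45·13 = 585 ≡ 1, so λ ≡ 23.
  x = λ² - 37 - 9 = 529 - 46 ≡ 45; y = λ·(37 - 45) - 69 ≡ 39. → (45, 39)
5P: (45, 39) + (9, 9). λ = (9 - 39)/(9 - 45) ≡ 43/37 mod 73. 37⁻¹ ≡ 2 (mod 73), so λ ≡ 13.
  x = λ² - 45 - 9 = 169 - 54 ≡ 42; y = λ·(45 - 42) - 39 ≡ 0. → (42, 0)
6P: (42, 0) + (9, 9). λ = (9 - 0)/(9 - 42) ≡ 9/40 mod 73. 40⁻¹ ≡ 42 (mod 73) since 40·42 = 1680 ≡ 1, so λ ≡ 13.
  x = λ² - 42 - 9 = 169 - 51 ≡ 45; y = λ·(42 - 45) - 0 ≡ 34. → (45, 34)
7P: (45, 34) + (9, 9). λ = (9 - 34)/(9 - 45) ≡ 48/37 mod 73. 37⁻¹ ≡ 2 (mod 73) since 37·2 = 74 ≡ 1, so λ ≡ 23.
  x = λ² - 45 - 9 = 529 - 54 ≡ 37; y = λ·(45 - 37) - 34 ≡ 4. → (37, 4)
8P: (37, 4) + (9, 9). λ = (9 - 4)/(9 - 37) ≡ 5/45 mod 73. 45⁻¹ ≡ 13 (mod 73), so λ ≡ 65.
  x = λ² - 37 - 9 = 4225 - 46 ≡ 18; y = λ·(37 - 18) - 4 ≡ 63. → (18, 63)
9P: (18, 63) + (9, 9). λ = (9 - 63)/(9 - 18) ≡ 19/64 mod 73. 64⁻¹ ≡ 8 (mod 73) since 64·8 = 512 ≡ 1, so λ ≡ 6.
  x = λ² - 18 - 9 = 36 - 27 ≡ 9; y = λ·(18 - 9) - 63 ≡ 64. → (9, 64)
10P: (9, 64) + (9, 9): same x and y₁ ≡ -y₂, so the sum is O.
10P = O, so the order is 10.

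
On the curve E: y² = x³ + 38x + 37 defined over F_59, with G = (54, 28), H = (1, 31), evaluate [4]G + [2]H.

First 4G:
Repeated addition: build up to 4G.
2G: tangent at (54, 28): λ = (3·54² + 38)/(2·28) ≡ 54/56. 56⁻¹ ≡ 39 (mod 59) since 56·39 = 2184 ≡ 1, so λ ≡ 54·39 ≡ 41.
  x = λ² - 54 - 54 = 1681 - 108 ≡ 39; y = λ·(54 - 39) - 28 ≡ 56. → (39, 56)
3G: (39, 56) + (54, 28). λ = (28 - 56)/(54 - 39) ≡ 31/15 mod 59. 15⁻¹ ≡ 4 (mod 59) since 15·4 = 60 ≡ 1, so λ ≡ 6.
  x = λ² - 39 - 54 = 36 - 93 ≡ 2; y = λ·(39 - 2) - 56 ≡ 48. → (2, 48)
4G: (2, 48) + (54, 28). λ = (28 - 48)/(54 - 2) ≡ 39/52 mod 59. 52⁻¹ ≡ 42 (mod 59) since 52·42 = 2184 ≡ 1, so λ ≡ 45.
  x = λ² - 2 - 54 = 2025 - 56 ≡ 22; y = λ·(2 - 22) - 48 ≡ 55. → (22, 55)
4G = (22, 55).
Next 2H:
Repeated addition: build up to 2H.
2H: tangent at (1, 31): λ = (3·1² + 38)/(2·31) ≡ 41/3. 3⁻¹ ≡ 20 (mod 59), so λ ≡ 41·20 ≡ 53.
  x = λ² - 1 - 1 = 2809 - 2 ≡ 34; y = λ·(1 - 34) - 31 ≡ 49. → (34, 49)
2H = (34, 49).
Finally 4G + 2H:
(22, 55) + (34, 49). λ = (49 - 55)/(34 - 22) ≡ 53/12 mod 59. 12⁻¹ ≡ 5 (mod 59), so λ ≡ 29.
  x = λ² - 22 - 34 = 841 - 56 ≡ 18; y = λ·(22 - 18) - 55 ≡ 2. → (18, 2)

(18, 2)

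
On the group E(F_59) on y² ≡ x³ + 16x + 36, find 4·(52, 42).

Write P = (52, 42).
Repeated addition: build up to 4P.
2P: tangent at (52, 42): λ = (3·52² + 16)/(2·42) ≡ 45/25. 25⁻¹ ≡ 26 (mod 59), so λ ≡ 45·26 ≡ 49.
  x = λ² - 52 - 52 = 2401 - 104 ≡ 55; y = λ·(52 - 55) - 42 ≡ 47. → (55, 47)
3P: (55, 47) + (52, 42). λ = (42 - 47)/(52 - 55) ≡ 54/56 mod 59. 56⁻¹ ≡ 39 (mod 59) since 56·39 = 2184 ≡ 1, so λ ≡ 41.
  x = λ² - 55 - 52 = 1681 - 107 ≡ 40; y = λ·(55 - 40) - 47 ≡ 37. → (40, 37)
4P: (40, 37) + (52, 42). λ = (42 - 37)/(52 - 40) ≡ 5/12 mod 59. 12⁻¹ ≡ 5 (mod 59), so λ ≡ 25.
  x = λ² - 40 - 52 = 625 - 92 ≡ 2; y = λ·(40 - 2) - 37 ≡ 28. → (2, 28)

(2, 28)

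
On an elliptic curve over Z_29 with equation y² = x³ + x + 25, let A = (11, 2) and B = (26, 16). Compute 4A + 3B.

(10, 7)

First 4A:
Double-and-add on 4 = (100)₂. Start with A = (11, 2) for the leading 1-bit.
double: tangent at (11, 2): λ = (3·11² + 1)/(2·2) ≡ 16/4. 4⁻¹ ≡ 22 (mod 29), so λ ≡ 16·22 ≡ 4.
  x = λ² - 11 - 11 = 16 - 22 ≡ 23; y = λ·(11 - 23) - 2 ≡ 8. → (23, 8)
double: tangent at (23, 8): λ = (3·23² + 1)/(2·8) ≡ 22/16. 16⁻¹ ≡ 20 (mod 29), so λ ≡ 22·20 ≡ 5.
  x = λ² - 23 - 23 = 25 - 46 ≡ 8; y = λ·(23 - 8) - 8 ≡ 9. → (8, 9)
4A = (8, 9).
Next 3B:
Repeated addition: build up to 3B.
2B: tangent at (26, 16): λ = (3·26² + 1)/(2·16) ≡ 28/3. 3⁻¹ ≡ 10 (mod 29), so λ ≡ 28·10 ≡ 19.
  x = λ² - 26 - 26 = 361 - 52 ≡ 19; y = λ·(26 - 19) - 16 ≡ 1. → (19, 1)
3B: (19, 1) + (26, 16). λ = (16 - 1)/(26 - 19) ≡ 15/7 mod 29. 7⁻¹ ≡ 25 (mod 29) since 7·25 = 175 ≡ 1, so λ ≡ 27.
  x = λ² - 19 - 26 = 729 - 45 ≡ 17; y = λ·(19 - 17) - 1 ≡ 24. → (17, 24)
3B = (17, 24).
Finally 4A + 3B:
(8, 9) + (17, 24). λ = (24 - 9)/(17 - 8) ≡ 15/9 mod 29. 9⁻¹ ≡ 13 (mod 29), so λ ≡ 21.
  x = λ² - 8 - 17 = 441 - 25 ≡ 10; y = λ·(8 - 10) - 9 ≡ 7. → (10, 7)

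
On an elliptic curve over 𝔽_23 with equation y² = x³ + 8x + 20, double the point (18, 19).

(3, 18)

tangent at (18, 19): λ = (3·18² + 8)/(2·19) ≡ 14/15. 15⁻¹ ≡ 20 (mod 23) since 15·20 = 300 ≡ 1, so λ ≡ 14·20 ≡ 4.
  x = λ² - 18 - 18 = 16 - 36 ≡ 3; y = λ·(18 - 3) - 19 ≡ 18. → (3, 18)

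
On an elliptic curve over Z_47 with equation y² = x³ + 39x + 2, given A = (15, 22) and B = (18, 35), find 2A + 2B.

First 2A:
Repeated addition: build up to 2A.
2A: tangent at (15, 22): λ = (3·15² + 39)/(2·22) ≡ 9/44. 44⁻¹ ≡ 31 (mod 47), so λ ≡ 9·31 ≡ 44.
  x = λ² - 15 - 15 = 1936 - 30 ≡ 26; y = λ·(15 - 26) - 22 ≡ 11. → (26, 11)
2A = (26, 11).
Next 2B:
Repeated addition: build up to 2B.
2B: tangent at (18, 35): λ = (3·18² + 39)/(2·35) ≡ 24/23. 23⁻¹ ≡ 45 (mod 47) since 23·45 = 1035 ≡ 1, so λ ≡ 24·45 ≡ 46.
  x = λ² - 18 - 18 = 2116 - 36 ≡ 12; y = λ·(18 - 12) - 35 ≡ 6. → (12, 6)
2B = (12, 6).
Finally 2A + 2B:
(26, 11) + (12, 6). λ = (6 - 11)/(12 - 26) ≡ 42/33 mod 47. 33⁻¹ ≡ 10 (mod 47) since 33·10 = 330 ≡ 1, so λ ≡ 44.
  x = λ² - 26 - 12 = 1936 - 38 ≡ 18; y = λ·(26 - 18) - 11 ≡ 12. → (18, 12)

(18, 12)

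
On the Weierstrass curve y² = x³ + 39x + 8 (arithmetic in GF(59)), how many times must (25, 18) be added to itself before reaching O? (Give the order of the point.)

2P: tangent at (25, 18): λ = (3·25² + 39)/(2·18) ≡ 26/36. 36⁻¹ ≡ 41 (mod 59), so λ ≡ 26·41 ≡ 4.
  x = λ² - 25 - 25 = 16 - 50 ≡ 25; y = λ·(25 - 25) - 18 ≡ 41. → (25, 41)
3P: (25, 41) + (25, 18): same x and y₁ ≡ -y₂, so the sum is O.
3P = O, so the order is 3.

3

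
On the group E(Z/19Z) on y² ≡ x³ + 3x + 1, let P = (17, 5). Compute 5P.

(12, 13)

Repeated addition: build up to 5P.
2P: tangent at (17, 5): λ = (3·17² + 3)/(2·5) ≡ 15/10. 10⁻¹ ≡ 2 (mod 19), so λ ≡ 15·2 ≡ 11.
  x = λ² - 17 - 17 = 121 - 34 ≡ 11; y = λ·(17 - 11) - 5 ≡ 4. → (11, 4)
3P: (11, 4) + (17, 5). λ = (5 - 4)/(17 - 11) ≡ 1/6 mod 19. 6⁻¹ ≡ 16 (mod 19), so λ ≡ 16.
  x = λ² - 11 - 17 = 256 - 28 ≡ 0; y = λ·(11 - 0) - 4 ≡ 1. → (0, 1)
4P: (0, 1) + (17, 5). λ = (5 - 1)/(17 - 0) ≡ 4/17 mod 19. 17⁻¹ ≡ 9 (mod 19), so λ ≡ 17.
  x = λ² - 0 - 17 = 289 - 17 ≡ 6; y = λ·(0 - 6) - 1 ≡ 11. → (6, 11)
5P: (6, 11) + (17, 5). λ = (5 - 11)/(17 - 6) ≡ 13/11 mod 19. 11⁻¹ ≡ 7 (mod 19), so λ ≡ 15.
  x = λ² - 6 - 17 = 225 - 23 ≡ 12; y = λ·(6 - 12) - 11 ≡ 13. → (12, 13)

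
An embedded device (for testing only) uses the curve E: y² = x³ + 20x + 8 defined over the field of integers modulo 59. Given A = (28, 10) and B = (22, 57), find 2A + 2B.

(10, 21)

First 2A:
Repeated addition: build up to 2A.
2A: tangent at (28, 10): λ = (3·28² + 20)/(2·10) ≡ 12/20. 20⁻¹ ≡ 3 (mod 59) since 20·3 = 60 ≡ 1, so λ ≡ 12·3 ≡ 36.
  x = λ² - 28 - 28 = 1296 - 56 ≡ 1; y = λ·(28 - 1) - 10 ≡ 18. → (1, 18)
2A = (1, 18).
Next 2B:
Repeated addition: build up to 2B.
2B: tangent at (22, 57): λ = (3·22² + 20)/(2·57) ≡ 56/55. 55⁻¹ ≡ 44 (mod 59), so λ ≡ 56·44 ≡ 45.
  x = λ² - 22 - 22 = 2025 - 44 ≡ 34; y = λ·(22 - 34) - 57 ≡ 52. → (34, 52)
2B = (34, 52).
Finally 2A + 2B:
(1, 18) + (34, 52). λ = (52 - 18)/(34 - 1) ≡ 34/33 mod 59. 33⁻¹ ≡ 34 (mod 59) since 33·34 = 1122 ≡ 1, so λ ≡ 35.
  x = λ² - 1 - 34 = 1225 - 35 ≡ 10; y = λ·(1 - 10) - 18 ≡ 21. → (10, 21)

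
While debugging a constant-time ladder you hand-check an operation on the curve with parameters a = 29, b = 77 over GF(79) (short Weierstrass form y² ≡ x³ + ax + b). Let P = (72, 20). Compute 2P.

tangent at (72, 20): λ = (3·72² + 29)/(2·20) ≡ 18/40. 40⁻¹ ≡ 2 (mod 79) since 40·2 = 80 ≡ 1, so λ ≡ 18·2 ≡ 36.
  x = λ² - 72 - 72 = 1296 - 144 ≡ 46; y = λ·(72 - 46) - 20 ≡ 47. → (46, 47)

(46, 47)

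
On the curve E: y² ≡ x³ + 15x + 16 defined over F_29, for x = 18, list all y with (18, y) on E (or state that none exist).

x³ + 15x + 16 = 6118 ≡ 28 (mod 29).
Square roots of 28 mod 29: 12 and 17 (since 12² = 144 ≡ 28).

12, 17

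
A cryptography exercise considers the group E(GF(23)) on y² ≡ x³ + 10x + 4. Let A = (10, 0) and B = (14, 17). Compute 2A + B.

(14, 17)

First 2A:
Repeated addition: build up to 2A.
2A: (10, 0) + (10, 0): same x and y₁ ≡ -y₂, so the sum is O.
2A = O.
Finally 2A + B:
O + (14, 17) = (14, 17) (identity).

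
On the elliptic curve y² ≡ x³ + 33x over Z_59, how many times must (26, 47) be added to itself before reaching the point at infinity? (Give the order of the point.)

2P: tangent at (26, 47): λ = (3·26² + 33)/(2·47) ≡ 55/35. 35⁻¹ ≡ 27 (mod 59) since 35·27 = 945 ≡ 1, so λ ≡ 55·27 ≡ 10.
  x = λ² - 26 - 26 = 100 - 52 ≡ 48; y = λ·(26 - 48) - 47 ≡ 28. → (48, 28)
3P: (48, 28) + (26, 47). λ = (47 - 28)/(26 - 48) ≡ 19/37 mod 59. 37⁻¹ ≡ 8 (mod 59) since 37·8 = 296 ≡ 1, so λ ≡ 34.
  x = λ² - 48 - 26 = 1156 - 74 ≡ 20; y = λ·(48 - 20) - 28 ≡ 39. → (20, 39)
4P: (20, 39) + (26, 47). λ = (47 - 39)/(26 - 20) ≡ 8/6 mod 59. 6⁻¹ ≡ 10 (mod 59), so λ ≡ 21.
  x = λ² - 20 - 26 = 441 - 46 ≡ 41; y = λ·(20 - 41) - 39 ≡ 51. → (41, 51)
5P: (41, 51) + (26, 47). λ = (47 - 51)/(26 - 41) ≡ 55/44 mod 59. 44⁻¹ ≡ 55 (mod 59), so λ ≡ 16.
  x = λ² - 41 - 26 = 256 - 67 ≡ 12; y = λ·(41 - 12) - 51 ≡ 0. → (12, 0)
6P: (12, 0) + (26, 47). λ = (47 - 0)/(26 - 12) ≡ 47/14 mod 59. 14⁻¹ ≡ 38 (mod 59), so λ ≡ 16.
  x = λ² - 12 - 26 = 256 - 38 ≡ 41; y = λ·(12 - 41) - 0 ≡ 8. → (41, 8)
7P: (41, 8) + (26, 47). λ = (47 - 8)/(26 - 41) ≡ 39/44 mod 59. 44⁻¹ ≡ 55 (mod 59) since 44·55 = 2420 ≡ 1, so λ ≡ 21.
  x = λ² - 41 - 26 = 441 - 67 ≡ 20; y = λ·(41 - 20) - 8 ≡ 20. → (20, 20)
8P: (20, 20) + (26, 47). λ = (47 - 20)/(26 - 20) ≡ 27/6 mod 59. 6⁻¹ ≡ 10 (mod 59), so λ ≡ 34.
  x = λ² - 20 - 26 = 1156 - 46 ≡ 48; y = λ·(20 - 48) - 20 ≡ 31. → (48, 31)
9P: (48, 31) + (26, 47). λ = (47 - 31)/(26 - 48) ≡ 16/37 mod 59. 37⁻¹ ≡ 8 (mod 59), so λ ≡ 10.
  x = λ² - 48 - 26 = 100 - 74 ≡ 26; y = λ·(48 - 26) - 31 ≡ 12. → (26, 12)
10P: (26, 12) + (26, 47): same x and y₁ ≡ -y₂, so the sum is the point at infinity.
10P = the point at infinity, so the order is 10.

10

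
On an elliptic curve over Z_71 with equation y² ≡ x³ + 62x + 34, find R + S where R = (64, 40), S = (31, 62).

(64, 40) + (31, 62). λ = (62 - 40)/(31 - 64) ≡ 22/38 mod 71. 38⁻¹ ≡ 43 (mod 71), so λ ≡ 23.
  x = λ² - 64 - 31 = 529 - 95 ≡ 8; y = λ·(64 - 8) - 40 ≡ 41. → (8, 41)

(8, 41)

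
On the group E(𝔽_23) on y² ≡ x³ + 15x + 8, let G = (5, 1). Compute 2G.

(14, 8)

tangent at (5, 1): λ = (3·5² + 15)/(2·1) ≡ 21/2. 2⁻¹ ≡ 12 (mod 23) since 2·12 = 24 ≡ 1, so λ ≡ 21·12 ≡ 22.
  x = λ² - 5 - 5 = 484 - 10 ≡ 14; y = λ·(5 - 14) - 1 ≡ 8. → (14, 8)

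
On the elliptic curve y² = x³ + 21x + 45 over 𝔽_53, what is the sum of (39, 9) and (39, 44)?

The two points share x = 39 and their y-coordinates satisfy 9 + 44 ≡ 0 (mod 53), so they are inverses. Their sum is 𝒪.

O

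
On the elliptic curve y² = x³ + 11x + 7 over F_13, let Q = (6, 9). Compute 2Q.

tangent at (6, 9): λ = (3·6² + 11)/(2·9) ≡ 2/5. 5⁻¹ ≡ 8 (mod 13) since 5·8 = 40 ≡ 1, so λ ≡ 2·8 ≡ 3.
  x = λ² - 6 - 6 = 9 - 12 ≡ 10; y = λ·(6 - 10) - 9 ≡ 5. → (10, 5)

(10, 5)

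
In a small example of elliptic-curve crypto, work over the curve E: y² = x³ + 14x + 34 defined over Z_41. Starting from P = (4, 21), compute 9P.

(35, 29)

Double-and-add on 9 = (1001)₂. Start with P = (4, 21) for the leading 1-bit.
double: tangent at (4, 21): λ = (3·4² + 14)/(2·21) ≡ 21/1. 1⁻¹ ≡ 1 (mod 41), so λ ≡ 21·1 ≡ 21.
  x = λ² - 4 - 4 = 441 - 8 ≡ 23; y = λ·(4 - 23) - 21 ≡ 31. → (23, 31)
double: tangent at (23, 31): λ = (3·23² + 14)/(2·31) ≡ 2/21. 21⁻¹ ≡ 2 (mod 41) since 21·2 = 42 ≡ 1, so λ ≡ 2·2 ≡ 4.
  x = λ² - 23 - 23 = 16 - 46 ≡ 11; y = λ·(23 - 11) - 31 ≡ 17. → (11, 17)
double: tangent at (11, 17): λ = (3·11² + 14)/(2·17) ≡ 8/34. 34⁻¹ ≡ 35 (mod 41), so λ ≡ 8·35 ≡ 34.
  x = λ² - 11 - 11 = 1156 - 22 ≡ 27; y = λ·(11 - 27) - 17 ≡ 13. → (27, 13)
add P: (27, 13) + (4, 21). λ = (21 - 13)/(4 - 27) ≡ 8/18 mod 41. 18⁻¹ ≡ 16 (mod 41) since 18·16 = 288 ≡ 1, so λ ≡ 5.
  x = λ² - 27 - 4 = 25 - 31 ≡ 35; y = λ·(27 - 35) - 13 ≡ 29. → (35, 29)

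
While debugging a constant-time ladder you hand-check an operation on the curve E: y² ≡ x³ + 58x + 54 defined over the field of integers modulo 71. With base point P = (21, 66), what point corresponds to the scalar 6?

(2, 6)

Double-and-add on 6 = (110)₂. Start with P = (21, 66) for the leading 1-bit.
double: tangent at (21, 66): λ = (3·21² + 58)/(2·66) ≡ 32/61. 61⁻¹ ≡ 7 (mod 71), so λ ≡ 32·7 ≡ 11.
  x = λ² - 21 - 21 = 121 - 42 ≡ 8; y = λ·(21 - 8) - 66 ≡ 6. → (8, 6)
add P: (8, 6) + (21, 66). λ = (66 - 6)/(21 - 8) ≡ 60/13 mod 71. 13⁻¹ ≡ 11 (mod 71), so λ ≡ 21.
  x = λ² - 8 - 21 = 441 - 29 ≡ 57; y = λ·(8 - 57) - 6 ≡ 30. → (57, 30)
double: tangent at (57, 30): λ = (3·57² + 58)/(2·30) ≡ 7/60. 60⁻¹ ≡ 58 (mod 71) since 60·58 = 3480 ≡ 1, so λ ≡ 7·58 ≡ 51.
  x = λ² - 57 - 57 = 2601 - 114 ≡ 2; y = λ·(57 - 2) - 30 ≡ 6. → (2, 6)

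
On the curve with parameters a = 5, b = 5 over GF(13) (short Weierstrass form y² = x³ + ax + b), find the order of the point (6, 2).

2P: tangent at (6, 2): λ = (3·6² + 5)/(2·2) ≡ 9/4. 4⁻¹ ≡ 10 (mod 13), so λ ≡ 9·10 ≡ 12.
  x = λ² - 6 - 6 = 144 - 12 ≡ 2; y = λ·(6 - 2) - 2 ≡ 7. → (2, 7)
3P: (2, 7) + (6, 2). λ = (2 - 7)/(6 - 2) ≡ 8/4 mod 13. 4⁻¹ ≡ 10 (mod 13) since 4·10 = 40 ≡ 1, so λ ≡ 2.
  x = λ² - 2 - 6 = 4 - 8 ≡ 9; y = λ·(2 - 9) - 7 ≡ 5. → (9, 5)
4P: (9, 5) + (6, 2). λ = (2 - 5)/(6 - 9) ≡ 10/10 mod 13. 10⁻¹ ≡ 4 (mod 13), so λ ≡ 1.
  x = λ² - 9 - 6 = 1 - 15 ≡ 12; y = λ·(9 - 12) - 5 ≡ 5. → (12, 5)
5P: (12, 5) + (6, 2). λ = (2 - 5)/(6 - 12) ≡ 10/7 mod 13. 7⁻¹ ≡ 2 (mod 13), so λ ≡ 7.
  x = λ² - 12 - 6 = 49 - 18 ≡ 5; y = λ·(12 - 5) - 5 ≡ 5. → (5, 5)
6P: (5, 5) + (6, 2). λ = (2 - 5)/(6 - 5) ≡ 10/1 mod 13. 1⁻¹ ≡ 1 (mod 13), so λ ≡ 10.
  x = λ² - 5 - 6 = 100 - 11 ≡ 11; y = λ·(5 - 11) - 5 ≡ 0. → (11, 0)
7P: (11, 0) + (6, 2). λ = (2 - 0)/(6 - 11) ≡ 2/8 mod 13. 8⁻¹ ≡ 5 (mod 13), so λ ≡ 10.
  x = λ² - 11 - 6 = 100 - 17 ≡ 5; y = λ·(11 - 5) - 0 ≡ 8. → (5, 8)
8P: (5, 8) + (6, 2). λ = (2 - 8)/(6 - 5) ≡ 7/1 mod 13. 1⁻¹ ≡ 1 (mod 13) since 1·1 = 1 ≡ 1, so λ ≡ 7.
  x = λ² - 5 - 6 = 49 - 11 ≡ 12; y = λ·(5 - 12) - 8 ≡ 8. → (12, 8)
9P: (12, 8) + (6, 2). λ = (2 - 8)/(6 - 12) ≡ 7/7 mod 13. 7⁻¹ ≡ 2 (mod 13), so λ ≡ 1.
  x = λ² - 12 - 6 = 1 - 18 ≡ 9; y = λ·(12 - 9) - 8 ≡ 8. → (9, 8)
10P: (9, 8) + (6, 2). λ = (2 - 8)/(6 - 9) ≡ 7/10 mod 13. 10⁻¹ ≡ 4 (mod 13) since 10·4 = 40 ≡ 1, so λ ≡ 2.
  x = λ² - 9 - 6 = 4 - 15 ≡ 2; y = λ·(9 - 2) - 8 ≡ 6. → (2, 6)
11P: (2, 6) + (6, 2). λ = (2 - 6)/(6 - 2) ≡ 9/4 mod 13. 4⁻¹ ≡ 10 (mod 13) since 4·10 = 40 ≡ 1, so λ ≡ 12.
  x = λ² - 2 - 6 = 144 - 8 ≡ 6; y = λ·(2 - 6) - 6 ≡ 11. → (6, 11)
12P: (6, 11) + (6, 2): same x and y₁ ≡ -y₂, so the sum is the point at infinity.
12P = the point at infinity, so the order is 12.

12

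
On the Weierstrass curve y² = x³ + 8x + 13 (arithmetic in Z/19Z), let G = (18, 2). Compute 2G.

(6, 12)

tangent at (18, 2): λ = (3·18² + 8)/(2·2) ≡ 11/4. 4⁻¹ ≡ 5 (mod 19), so λ ≡ 11·5 ≡ 17.
  x = λ² - 18 - 18 = 289 - 36 ≡ 6; y = λ·(18 - 6) - 2 ≡ 12. → (6, 12)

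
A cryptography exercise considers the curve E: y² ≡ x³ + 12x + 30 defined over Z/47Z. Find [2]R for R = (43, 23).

(36, 27)

tangent at (43, 23): λ = (3·43² + 12)/(2·23) ≡ 13/46. 46⁻¹ ≡ 46 (mod 47) since 46·46 = 2116 ≡ 1, so λ ≡ 13·46 ≡ 34.
  x = λ² - 43 - 43 = 1156 - 86 ≡ 36; y = λ·(43 - 36) - 23 ≡ 27. → (36, 27)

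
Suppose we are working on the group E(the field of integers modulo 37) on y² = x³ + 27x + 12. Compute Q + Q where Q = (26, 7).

tangent at (26, 7): λ = (3·26² + 27)/(2·7) ≡ 20/14. 14⁻¹ ≡ 8 (mod 37) since 14·8 = 112 ≡ 1, so λ ≡ 20·8 ≡ 12.
  x = λ² - 26 - 26 = 144 - 52 ≡ 18; y = λ·(26 - 18) - 7 ≡ 15. → (18, 15)

(18, 15)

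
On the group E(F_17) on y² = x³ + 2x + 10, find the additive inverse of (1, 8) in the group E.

-(1, 8) = (1, -8 mod 17) = (1, 9).

(1, 9)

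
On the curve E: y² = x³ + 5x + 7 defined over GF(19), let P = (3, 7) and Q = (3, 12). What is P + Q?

O

The two points share x = 3 and their y-coordinates satisfy 7 + 12 ≡ 0 (mod 19), so they are inverses. Their sum is the point at infinity.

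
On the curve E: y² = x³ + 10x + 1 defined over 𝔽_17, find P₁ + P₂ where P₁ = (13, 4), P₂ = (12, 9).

(13, 4) + (12, 9). λ = (9 - 4)/(12 - 13) ≡ 5/16 mod 17. 16⁻¹ ≡ 16 (mod 17) since 16·16 = 256 ≡ 1, so λ ≡ 12.
  x = λ² - 13 - 12 = 144 - 25 ≡ 0; y = λ·(13 - 0) - 4 ≡ 16. → (0, 16)

(0, 16)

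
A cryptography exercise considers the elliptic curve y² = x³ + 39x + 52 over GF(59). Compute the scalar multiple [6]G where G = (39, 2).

Repeated addition: build up to 6G.
2G: tangent at (39, 2): λ = (3·39² + 39)/(2·2) ≡ 0/4. 4⁻¹ ≡ 15 (mod 59) since 4·15 = 60 ≡ 1, so λ ≡ 0·15 ≡ 0.
  x = λ² - 39 - 39 = 0 - 78 ≡ 40; y = λ·(39 - 40) - 2 ≡ 57. → (40, 57)
3G: (40, 57) + (39, 2). λ = (2 - 57)/(39 - 40) ≡ 4/58 mod 59. 58⁻¹ ≡ 58 (mod 59) since 58·58 = 3364 ≡ 1, so λ ≡ 55.
  x = λ² - 40 - 39 = 3025 - 79 ≡ 55; y = λ·(40 - 55) - 57 ≡ 3. → (55, 3)
4G: (55, 3) + (39, 2). λ = (2 - 3)/(39 - 55) ≡ 58/43 mod 59. 43⁻¹ ≡ 11 (mod 59), so λ ≡ 48.
  x = λ² - 55 - 39 = 2304 - 94 ≡ 27; y = λ·(55 - 27) - 3 ≡ 43. → (27, 43)
5G: (27, 43) + (39, 2). λ = (2 - 43)/(39 - 27) ≡ 18/12 mod 59. 12⁻¹ ≡ 5 (mod 59) since 12·5 = 60 ≡ 1, so λ ≡ 31.
  x = λ² - 27 - 39 = 961 - 66 ≡ 10; y = λ·(27 - 10) - 43 ≡ 12. → (10, 12)
6G: (10, 12) + (39, 2). λ = (2 - 12)/(39 - 10) ≡ 49/29 mod 59. 29⁻¹ ≡ 57 (mod 59), so λ ≡ 20.
  x = λ² - 10 - 39 = 400 - 49 ≡ 56; y = λ·(10 - 56) - 12 ≡ 12. → (56, 12)

(56, 12)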